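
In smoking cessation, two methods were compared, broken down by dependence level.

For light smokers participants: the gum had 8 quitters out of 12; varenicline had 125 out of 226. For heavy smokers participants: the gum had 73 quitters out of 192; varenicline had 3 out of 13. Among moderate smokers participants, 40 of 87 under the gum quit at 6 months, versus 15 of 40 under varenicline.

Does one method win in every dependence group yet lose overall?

Light smokers: the gum 8/12 = 66.7%, varenicline 125/226 = 55.3% → the gum
Heavy smokers: the gum 73/192 = 38.0%, varenicline 3/13 = 23.1% → the gum
Moderate smokers: the gum 40/87 = 46.0%, varenicline 15/40 = 37.5% → the gum
Overall: the gum 121/291 = 41.6%, varenicline 143/279 = 51.3% → varenicline
The gum wins each dependence group but varenicline wins overall — the comparison reverses. The gum's participants skew toward heavy smokers, which has a lower base rate.

Yes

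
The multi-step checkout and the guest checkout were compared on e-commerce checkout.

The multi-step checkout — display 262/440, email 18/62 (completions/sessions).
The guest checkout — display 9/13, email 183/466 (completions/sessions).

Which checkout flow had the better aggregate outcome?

Display: the multi-step checkout 262/440 = 59.5%, the guest checkout 9/13 = 69.2% → the guest checkout
Email: the multi-step checkout 18/62 = 29.0%, the guest checkout 183/466 = 39.3% → the guest checkout
Overall: the multi-step checkout 280/502 = 55.8%, the guest checkout 192/479 = 40.1% → the multi-step checkout
(The guest checkout wins every traffic group but the multi-step checkout wins overall — the guest checkout's sessions skew toward the low-rate email group.)

the multi-step checkout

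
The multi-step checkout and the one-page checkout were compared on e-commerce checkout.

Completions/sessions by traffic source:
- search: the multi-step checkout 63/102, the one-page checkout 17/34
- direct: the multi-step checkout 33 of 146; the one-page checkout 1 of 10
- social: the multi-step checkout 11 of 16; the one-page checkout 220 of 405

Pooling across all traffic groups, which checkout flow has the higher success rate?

the one-page checkout

Search: the multi-step checkout 63/102 = 61.8%, the one-page checkout 17/34 = 50.0% → the multi-step checkout
Direct: the multi-step checkout 33/146 = 22.6%, the one-page checkout 1/10 = 10.0% → the multi-step checkout
Social: the multi-step checkout 11/16 = 68.8%, the one-page checkout 220/405 = 54.3% → the multi-step checkout
Overall: the multi-step checkout 107/264 = 40.5%, the one-page checkout 238/449 = 53.0% → the one-page checkout
(The multi-step checkout wins every traffic group but the one-page checkout wins overall — the multi-step checkout's sessions skew toward the low-rate direct group.)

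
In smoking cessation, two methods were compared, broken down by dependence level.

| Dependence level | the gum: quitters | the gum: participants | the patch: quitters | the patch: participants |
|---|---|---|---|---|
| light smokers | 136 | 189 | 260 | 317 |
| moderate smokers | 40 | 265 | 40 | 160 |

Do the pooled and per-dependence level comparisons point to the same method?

Light smokers: the gum 136/189 = 72.0%, the patch 260/317 = 82.0% → the patch
Moderate smokers: the gum 40/265 = 15.1%, the patch 40/160 = 25.0% → the patch
Overall: the gum 176/454 = 38.8%, the patch 300/477 = 62.9% → the patch
The patch wins overall and in every dependence group — no reversal.

Yes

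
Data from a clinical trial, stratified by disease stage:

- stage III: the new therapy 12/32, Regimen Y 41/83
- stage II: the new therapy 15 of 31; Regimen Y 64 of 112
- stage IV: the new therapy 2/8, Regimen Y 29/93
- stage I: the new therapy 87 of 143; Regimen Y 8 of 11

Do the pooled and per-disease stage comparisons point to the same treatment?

No

Stage III: the new therapy 12/32 = 37.5%, Regimen Y 41/83 = 49.4% → Regimen Y
Stage II: the new therapy 15/31 = 48.4%, Regimen Y 64/112 = 57.1% → Regimen Y
Stage IV: the new therapy 2/8 = 25.0%, Regimen Y 29/93 = 31.2% → Regimen Y
Stage I: the new therapy 87/143 = 60.8%, Regimen Y 8/11 = 72.7% → Regimen Y
Overall: the new therapy 116/214 = 54.2%, Regimen Y 142/299 = 47.5% → the new therapy
Regimen Y wins each disease group but the new therapy wins overall — the comparison reverses. Regimen Y's patients skew toward stage IV, which has a lower base rate.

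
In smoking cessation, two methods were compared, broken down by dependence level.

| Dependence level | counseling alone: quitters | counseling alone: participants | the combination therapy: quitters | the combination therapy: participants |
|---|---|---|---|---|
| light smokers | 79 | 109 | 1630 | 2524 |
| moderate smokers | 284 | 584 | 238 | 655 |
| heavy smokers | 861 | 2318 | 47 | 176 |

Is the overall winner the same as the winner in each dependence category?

Light smokers: counseling alone 79/109 = 72.5%, the combination therapy 1630/2524 = 64.6% → counseling alone
Moderate smokers: counseling alone 284/584 = 48.6%, the combination therapy 238/655 = 36.3% → counseling alone
Heavy smokers: counseling alone 861/2318 = 37.1%, the combination therapy 47/176 = 26.7% → counseling alone
Overall: counseling alone 1224/3011 = 40.7%, the combination therapy 1915/3355 = 57.1% → the combination therapy
Counseling alone wins each dependence group but the combination therapy wins overall — the comparison reverses. Counseling alone's participants skew toward heavy smokers, which has a lower base rate.

No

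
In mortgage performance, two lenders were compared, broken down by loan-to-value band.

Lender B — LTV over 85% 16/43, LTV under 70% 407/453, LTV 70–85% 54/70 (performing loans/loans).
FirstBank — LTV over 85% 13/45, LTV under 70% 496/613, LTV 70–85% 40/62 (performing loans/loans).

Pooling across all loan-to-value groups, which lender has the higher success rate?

Lender B

LTV over 85%: Lender B 16/43 = 37.2%, FirstBank 13/45 = 28.9% → Lender B
LTV under 70%: Lender B 407/453 = 89.8%, FirstBank 496/613 = 80.9% → Lender B
LTV 70–85%: Lender B 54/70 = 77.1%, FirstBank 40/62 = 64.5% → Lender B
Overall: Lender B 477/566 = 84.3%, FirstBank 549/720 = 76.2% → Lender B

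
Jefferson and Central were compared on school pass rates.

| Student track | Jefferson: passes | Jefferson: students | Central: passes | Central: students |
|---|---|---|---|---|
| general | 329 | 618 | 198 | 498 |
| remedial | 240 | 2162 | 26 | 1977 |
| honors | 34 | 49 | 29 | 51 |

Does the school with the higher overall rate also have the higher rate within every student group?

General: Jefferson 329/618 = 53.2%, Central 198/498 = 39.8% → Jefferson
Remedial: Jefferson 240/2162 = 11.1%, Central 26/1977 = 1.3% → Jefferson
Honors: Jefferson 34/49 = 69.4%, Central 29/51 = 56.9% → Jefferson
Overall: Jefferson 603/2829 = 21.3%, Central 253/2526 = 10.0% → Jefferson
Jefferson wins overall and in every student group — no reversal.

Yes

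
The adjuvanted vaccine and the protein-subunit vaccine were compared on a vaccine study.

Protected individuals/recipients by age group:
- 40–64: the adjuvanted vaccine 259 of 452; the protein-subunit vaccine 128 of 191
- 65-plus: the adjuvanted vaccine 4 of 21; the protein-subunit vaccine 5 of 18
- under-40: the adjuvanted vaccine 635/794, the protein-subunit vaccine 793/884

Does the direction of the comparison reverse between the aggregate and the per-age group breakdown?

No

40–64: the adjuvanted vaccine 259/452 = 57.3%, the protein-subunit vaccine 128/191 = 67.0% → the protein-subunit vaccine
65-plus: the adjuvanted vaccine 4/21 = 19.0%, the protein-subunit vaccine 5/18 = 27.8% → the protein-subunit vaccine
Under-40: the adjuvanted vaccine 635/794 = 80.0%, the protein-subunit vaccine 793/884 = 89.7% → the protein-subunit vaccine
Overall: the adjuvanted vaccine 898/1267 = 70.9%, the protein-subunit vaccine 926/1093 = 84.7% → the protein-subunit vaccine
The protein-subunit vaccine wins overall and in every age group — no reversal.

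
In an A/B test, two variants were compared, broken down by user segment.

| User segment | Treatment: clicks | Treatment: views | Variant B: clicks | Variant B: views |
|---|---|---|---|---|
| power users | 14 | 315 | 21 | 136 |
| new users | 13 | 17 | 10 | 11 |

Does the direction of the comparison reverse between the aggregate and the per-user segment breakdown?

Power users: Treatment 14/315 = 4.4%, Variant B 21/136 = 15.4% → Variant B
New users: Treatment 13/17 = 76.5%, Variant B 10/11 = 90.9% → Variant B
Overall: Treatment 27/332 = 8.1%, Variant B 31/147 = 21.1% → Variant B
Variant B wins overall and in every user group — no reversal.

No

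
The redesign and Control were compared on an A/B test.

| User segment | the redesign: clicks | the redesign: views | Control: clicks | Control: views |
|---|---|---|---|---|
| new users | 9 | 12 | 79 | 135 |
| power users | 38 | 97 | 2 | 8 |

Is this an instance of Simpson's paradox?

New users: the redesign 9/12 = 75.0%, Control 79/135 = 58.5% → the redesign
Power users: the redesign 38/97 = 39.2%, Control 2/8 = 25.0% → the redesign
Overall: the redesign 47/109 = 43.1%, Control 81/143 = 56.6% → Control
The redesign wins each user group but Control wins overall — the comparison reverses. The redesign's views skew toward power users, which has a lower base rate.

Yes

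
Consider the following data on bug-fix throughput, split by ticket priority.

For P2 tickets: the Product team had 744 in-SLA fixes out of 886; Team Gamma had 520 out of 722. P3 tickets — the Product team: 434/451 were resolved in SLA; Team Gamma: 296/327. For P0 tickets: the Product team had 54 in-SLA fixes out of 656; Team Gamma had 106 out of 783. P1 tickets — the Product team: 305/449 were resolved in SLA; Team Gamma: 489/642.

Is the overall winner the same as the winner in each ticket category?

P2: the Product team 744/886 = 84.0%, Team Gamma 520/722 = 72.0% → the Product team
P3: the Product team 434/451 = 96.2%, Team Gamma 296/327 = 90.5% → the Product team
P0: the Product team 54/656 = 8.2%, Team Gamma 106/783 = 13.5% → Team Gamma
P1: the Product team 305/449 = 67.9%, Team Gamma 489/642 = 76.2% → Team Gamma
Overall: the Product team 1537/2442 = 62.9%, Team Gamma 1411/2474 = 57.0% → the Product team
Neither sweeps: the Product team wins 2 of 4 groups, Team Gamma wins 2. The Product team wins overall but not every group — no Simpson reversal.

No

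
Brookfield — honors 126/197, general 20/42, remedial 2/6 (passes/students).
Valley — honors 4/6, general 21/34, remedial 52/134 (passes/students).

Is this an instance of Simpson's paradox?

Honors: Brookfield 126/197 = 64.0%, Valley 4/6 = 66.7% → Valley
General: Brookfield 20/42 = 47.6%, Valley 21/34 = 61.8% → Valley
Remedial: Brookfield 2/6 = 33.3%, Valley 52/134 = 38.8% → Valley
Overall: Brookfield 148/245 = 60.4%, Valley 77/174 = 44.3% → Brookfield
Valley wins each student group but Brookfield wins overall — the comparison reverses. Valley's students skew toward remedial, which has a lower base rate.

Yes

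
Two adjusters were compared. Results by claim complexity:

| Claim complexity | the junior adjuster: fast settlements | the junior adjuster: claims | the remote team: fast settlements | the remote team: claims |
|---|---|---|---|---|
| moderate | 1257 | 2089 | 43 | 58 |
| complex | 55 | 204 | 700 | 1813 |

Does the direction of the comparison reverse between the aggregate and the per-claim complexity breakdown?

Yes

Moderate: the junior adjuster 1257/2089 = 60.2%, the remote team 43/58 = 74.1% → the remote team
Complex: the junior adjuster 55/204 = 27.0%, the remote team 700/1813 = 38.6% → the remote team
Overall: the junior adjuster 1312/2293 = 57.2%, the remote team 743/1871 = 39.7% → the junior adjuster
The remote team wins each claim group but the junior adjuster wins overall — the comparison reverses. The remote team's claims skew toward complex, which has a lower base rate.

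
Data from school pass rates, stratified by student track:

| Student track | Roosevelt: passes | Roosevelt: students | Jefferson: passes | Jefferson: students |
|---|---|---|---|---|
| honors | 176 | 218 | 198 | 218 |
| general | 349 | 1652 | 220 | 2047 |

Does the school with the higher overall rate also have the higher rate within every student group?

Honors: Roosevelt 176/218 = 80.7%, Jefferson 198/218 = 90.8% → Jefferson
General: Roosevelt 349/1652 = 21.1%, Jefferson 220/2047 = 10.7% → Roosevelt
Overall: Roosevelt 525/1870 = 28.1%, Jefferson 418/2265 = 18.5% → Roosevelt
Neither sweeps: Roosevelt wins 1 of 2 groups, Jefferson wins 1. Roosevelt wins overall but not every group — no Simpson reversal.

No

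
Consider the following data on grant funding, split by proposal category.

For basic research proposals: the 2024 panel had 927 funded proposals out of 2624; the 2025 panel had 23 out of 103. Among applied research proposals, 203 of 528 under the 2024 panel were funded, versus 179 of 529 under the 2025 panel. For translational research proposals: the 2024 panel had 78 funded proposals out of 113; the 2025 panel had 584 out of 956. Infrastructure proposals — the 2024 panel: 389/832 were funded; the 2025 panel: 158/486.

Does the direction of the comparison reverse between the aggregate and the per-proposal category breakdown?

Yes

Basic research: the 2024 panel 927/2624 = 35.3%, the 2025 panel 23/103 = 22.3% → the 2024 panel
Applied research: the 2024 panel 203/528 = 38.4%, the 2025 panel 179/529 = 33.8% → the 2024 panel
Translational research: the 2024 panel 78/113 = 69.0%, the 2025 panel 584/956 = 61.1% → the 2024 panel
Infrastructure: the 2024 panel 389/832 = 46.8%, the 2025 panel 158/486 = 32.5% → the 2024 panel
Overall: the 2024 panel 1597/4097 = 39.0%, the 2025 panel 944/2074 = 45.5% → the 2025 panel
The 2024 panel wins each proposal group but the 2025 panel wins overall — the comparison reverses. The 2024 panel's proposals skew toward basic research, which has a lower base rate.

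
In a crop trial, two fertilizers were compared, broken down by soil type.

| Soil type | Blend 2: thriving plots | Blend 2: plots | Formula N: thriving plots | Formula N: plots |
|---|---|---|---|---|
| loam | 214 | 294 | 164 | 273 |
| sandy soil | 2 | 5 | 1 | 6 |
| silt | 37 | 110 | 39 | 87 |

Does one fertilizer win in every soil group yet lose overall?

No

Loam: Blend 2 214/294 = 72.8%, Formula N 164/273 = 60.1% → Blend 2
Sandy soil: Blend 2 2/5 = 40.0%, Formula N 1/6 = 16.7% → Blend 2
Silt: Blend 2 37/110 = 33.6%, Formula N 39/87 = 44.8% → Formula N
Overall: Blend 2 253/409 = 61.9%, Formula N 204/366 = 55.7% → Blend 2
Neither sweeps: Blend 2 wins 2 of 3 groups, Formula N wins 1. Blend 2 wins overall but not every group — no Simpson reversal.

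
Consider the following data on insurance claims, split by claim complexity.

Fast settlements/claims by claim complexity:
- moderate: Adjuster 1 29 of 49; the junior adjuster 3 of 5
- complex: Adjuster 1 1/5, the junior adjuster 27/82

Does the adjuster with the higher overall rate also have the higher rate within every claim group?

Moderate: Adjuster 1 29/49 = 59.2%, the junior adjuster 3/5 = 60.0% → the junior adjuster
Complex: Adjuster 1 1/5 = 20.0%, the junior adjuster 27/82 = 32.9% → the junior adjuster
Overall: Adjuster 1 30/54 = 55.6%, the junior adjuster 30/87 = 34.5% → Adjuster 1
The junior adjuster wins each claim group but Adjuster 1 wins overall — the comparison reverses. The junior adjuster's claims skew toward complex, which has a lower base rate.

No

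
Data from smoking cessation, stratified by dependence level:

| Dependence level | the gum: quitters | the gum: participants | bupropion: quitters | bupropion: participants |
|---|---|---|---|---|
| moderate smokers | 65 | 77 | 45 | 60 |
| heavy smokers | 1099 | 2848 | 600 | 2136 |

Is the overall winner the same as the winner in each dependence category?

Moderate smokers: the gum 65/77 = 84.4%, bupropion 45/60 = 75.0% → the gum
Heavy smokers: the gum 1099/2848 = 38.6%, bupropion 600/2136 = 28.1% → the gum
Overall: the gum 1164/2925 = 39.8%, bupropion 645/2196 = 29.4% → the gum
The gum wins overall and in every dependence group — no reversal.

Yes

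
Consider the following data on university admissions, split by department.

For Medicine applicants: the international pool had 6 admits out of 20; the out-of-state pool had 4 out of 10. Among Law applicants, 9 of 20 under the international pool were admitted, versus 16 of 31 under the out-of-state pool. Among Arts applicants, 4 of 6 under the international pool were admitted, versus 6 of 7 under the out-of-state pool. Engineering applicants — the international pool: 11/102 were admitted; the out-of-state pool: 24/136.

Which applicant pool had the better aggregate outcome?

Medicine: the international pool 6/20 = 30.0%, the out-of-state pool 4/10 = 40.0% → the out-of-state pool
Law: the international pool 9/20 = 45.0%, the out-of-state pool 16/31 = 51.6% → the out-of-state pool
Arts: the international pool 4/6 = 66.7%, the out-of-state pool 6/7 = 85.7% → the out-of-state pool
Engineering: the international pool 11/102 = 10.8%, the out-of-state pool 24/136 = 17.6% → the out-of-state pool
Overall: the international pool 30/148 = 20.3%, the out-of-state pool 50/184 = 27.2% → the out-of-state pool

the out-of-state pool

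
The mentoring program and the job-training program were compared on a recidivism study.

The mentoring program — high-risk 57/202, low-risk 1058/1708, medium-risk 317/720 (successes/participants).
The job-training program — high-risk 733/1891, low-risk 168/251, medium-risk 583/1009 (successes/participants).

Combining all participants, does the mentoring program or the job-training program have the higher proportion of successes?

High-risk: the mentoring program 57/202 = 28.2%, the job-training program 733/1891 = 38.8% → the job-training program
Low-risk: the mentoring program 1058/1708 = 61.9%, the job-training program 168/251 = 66.9% → the job-training program
Medium-risk: the mentoring program 317/720 = 44.0%, the job-training program 583/1009 = 57.8% → the job-training program
Overall: the mentoring program 1432/2630 = 54.4%, the job-training program 1484/3151 = 47.1% → the mentoring program
(The job-training program wins every risk group but the mentoring program wins overall — the job-training program's participants skew toward the low-rate high-risk group.)

the mentoring program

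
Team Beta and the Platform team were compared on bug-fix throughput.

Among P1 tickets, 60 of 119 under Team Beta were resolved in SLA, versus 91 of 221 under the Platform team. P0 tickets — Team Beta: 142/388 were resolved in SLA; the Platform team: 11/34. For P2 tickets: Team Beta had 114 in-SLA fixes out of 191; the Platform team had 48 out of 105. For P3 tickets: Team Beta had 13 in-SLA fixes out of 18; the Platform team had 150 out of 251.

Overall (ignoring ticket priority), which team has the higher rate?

P1: Team Beta 60/119 = 50.4%, the Platform team 91/221 = 41.2% → Team Beta
P0: Team Beta 142/388 = 36.6%, the Platform team 11/34 = 32.4% → Team Beta
P2: Team Beta 114/191 = 59.7%, the Platform team 48/105 = 45.7% → Team Beta
P3: Team Beta 13/18 = 72.2%, the Platform team 150/251 = 59.8% → Team Beta
Overall: Team Beta 329/716 = 45.9%, the Platform team 300/611 = 49.1% → the Platform team
(Team Beta wins every ticket group but the Platform team wins overall — Team Beta's tickets skew toward the low-rate P0 group.)

the Platform team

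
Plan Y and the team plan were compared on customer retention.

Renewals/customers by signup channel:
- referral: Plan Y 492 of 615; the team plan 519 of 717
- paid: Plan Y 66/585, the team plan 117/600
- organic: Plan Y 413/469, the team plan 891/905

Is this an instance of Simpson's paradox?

No

Referral: Plan Y 492/615 = 80.0%, the team plan 519/717 = 72.4% → Plan Y
Paid: Plan Y 66/585 = 11.3%, the team plan 117/600 = 19.5% → the team plan
Organic: Plan Y 413/469 = 88.1%, the team plan 891/905 = 98.5% → the team plan
Overall: Plan Y 971/1669 = 58.2%, the team plan 1527/2222 = 68.7% → the team plan
Neither sweeps: Plan Y wins 1 of 3 groups, the team plan wins 2. The team plan wins overall but not every group — no Simpson reversal.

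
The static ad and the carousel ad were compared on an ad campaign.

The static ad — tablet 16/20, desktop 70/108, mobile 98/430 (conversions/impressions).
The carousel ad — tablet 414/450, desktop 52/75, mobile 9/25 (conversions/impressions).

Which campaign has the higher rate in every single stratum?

Tablet: the static ad 16/20 = 80.0%, the carousel ad 414/450 = 92.0% → the carousel ad
Desktop: the static ad 70/108 = 64.8%, the carousel ad 52/75 = 69.3% → the carousel ad
Mobile: the static ad 98/430 = 22.8%, the carousel ad 9/25 = 36.0% → the carousel ad
The carousel ad has the higher rate in all 3 groups.

the carousel ad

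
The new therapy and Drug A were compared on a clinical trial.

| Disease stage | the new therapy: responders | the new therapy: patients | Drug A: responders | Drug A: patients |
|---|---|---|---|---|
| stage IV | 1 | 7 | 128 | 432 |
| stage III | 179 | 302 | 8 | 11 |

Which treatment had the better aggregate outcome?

the new therapy

Stage IV: the new therapy 1/7 = 14.3%, Drug A 128/432 = 29.6% → Drug A
Stage III: the new therapy 179/302 = 59.3%, Drug A 8/11 = 72.7% → Drug A
Overall: the new therapy 180/309 = 58.3%, Drug A 136/443 = 30.7% → the new therapy
(Drug A wins every disease group but the new therapy wins overall — Drug A's patients skew toward the low-rate stage IV group.)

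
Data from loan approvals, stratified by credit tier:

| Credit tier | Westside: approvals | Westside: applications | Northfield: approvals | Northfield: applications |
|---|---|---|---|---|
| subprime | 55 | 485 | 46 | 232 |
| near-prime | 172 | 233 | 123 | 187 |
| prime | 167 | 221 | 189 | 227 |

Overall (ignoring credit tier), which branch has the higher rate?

Northfield

Subprime: Westside 55/485 = 11.3%, Northfield 46/232 = 19.8% → Northfield
Near-prime: Westside 172/233 = 73.8%, Northfield 123/187 = 65.8% → Westside
Prime: Westside 167/221 = 75.6%, Northfield 189/227 = 83.3% → Northfield
Overall: Westside 394/939 = 42.0%, Northfield 358/646 = 55.4% → Northfield
(Neither sweeps every credit group, but Northfield has the higher pooled rate.)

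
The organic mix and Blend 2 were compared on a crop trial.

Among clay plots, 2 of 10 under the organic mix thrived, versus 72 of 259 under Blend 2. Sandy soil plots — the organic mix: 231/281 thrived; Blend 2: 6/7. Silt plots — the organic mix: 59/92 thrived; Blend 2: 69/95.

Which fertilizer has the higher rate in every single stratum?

Blend 2

Clay: the organic mix 2/10 = 20.0%, Blend 2 72/259 = 27.8% → Blend 2
Sandy soil: the organic mix 231/281 = 82.2%, Blend 2 6/7 = 85.7% → Blend 2
Silt: the organic mix 59/92 = 64.1%, Blend 2 69/95 = 72.6% → Blend 2
Blend 2 has the higher rate in all 3 groups.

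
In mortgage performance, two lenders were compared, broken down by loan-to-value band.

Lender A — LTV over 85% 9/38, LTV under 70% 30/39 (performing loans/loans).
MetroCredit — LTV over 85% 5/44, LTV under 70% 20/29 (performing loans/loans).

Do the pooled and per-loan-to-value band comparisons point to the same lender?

Yes

LTV over 85%: Lender A 9/38 = 23.7%, MetroCredit 5/44 = 11.4% → Lender A
LTV under 70%: Lender A 30/39 = 76.9%, MetroCredit 20/29 = 69.0% → Lender A
Overall: Lender A 39/77 = 50.6%, MetroCredit 25/73 = 34.2% → Lender A
Lender A wins overall and in every loan-to-value group — no reversal.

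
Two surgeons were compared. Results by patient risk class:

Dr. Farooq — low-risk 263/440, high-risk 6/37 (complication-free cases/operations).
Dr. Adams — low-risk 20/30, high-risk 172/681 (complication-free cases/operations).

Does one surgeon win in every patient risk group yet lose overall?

Low-risk: Dr. Farooq 263/440 = 59.8%, Dr. Adams 20/30 = 66.7% → Dr. Adams
High-risk: Dr. Farooq 6/37 = 16.2%, Dr. Adams 172/681 = 25.3% → Dr. Adams
Overall: Dr. Farooq 269/477 = 56.4%, Dr. Adams 192/711 = 27.0% → Dr. Farooq
Dr. Adams wins each patient risk group but Dr. Farooq wins overall — the comparison reverses. Dr. Adams's operations skew toward high-risk, which has a lower base rate.

Yes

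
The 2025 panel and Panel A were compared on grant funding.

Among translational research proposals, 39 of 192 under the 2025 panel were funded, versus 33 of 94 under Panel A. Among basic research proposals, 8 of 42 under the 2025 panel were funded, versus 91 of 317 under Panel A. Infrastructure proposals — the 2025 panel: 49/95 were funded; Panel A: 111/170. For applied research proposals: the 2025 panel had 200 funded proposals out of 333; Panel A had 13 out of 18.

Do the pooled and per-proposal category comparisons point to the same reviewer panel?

No

Translational research: the 2025 panel 39/192 = 20.3%, Panel A 33/94 = 35.1% → Panel A
Basic research: the 2025 panel 8/42 = 19.0%, Panel A 91/317 = 28.7% → Panel A
Infrastructure: the 2025 panel 49/95 = 51.6%, Panel A 111/170 = 65.3% → Panel A
Applied research: the 2025 panel 200/333 = 60.1%, Panel A 13/18 = 72.2% → Panel A
Overall: the 2025 panel 296/662 = 44.7%, Panel A 248/599 = 41.4% → the 2025 panel
Panel A wins each proposal group but the 2025 panel wins overall — the comparison reverses. Panel A's proposals skew toward basic research, which has a lower base rate.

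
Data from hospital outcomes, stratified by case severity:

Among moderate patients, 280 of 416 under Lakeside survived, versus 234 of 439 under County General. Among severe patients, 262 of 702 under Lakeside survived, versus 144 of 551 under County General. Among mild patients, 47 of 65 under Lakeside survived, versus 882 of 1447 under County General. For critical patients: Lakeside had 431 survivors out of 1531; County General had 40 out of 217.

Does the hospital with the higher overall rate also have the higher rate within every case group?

No

Moderate: Lakeside 280/416 = 67.3%, County General 234/439 = 53.3% → Lakeside
Severe: Lakeside 262/702 = 37.3%, County General 144/551 = 26.1% → Lakeside
Mild: Lakeside 47/65 = 72.3%, County General 882/1447 = 61.0% → Lakeside
Critical: Lakeside 431/1531 = 28.2%, County General 40/217 = 18.4% → Lakeside
Overall: Lakeside 1020/2714 = 37.6%, County General 1300/2654 = 49.0% → County General
Lakeside wins each case group but County General wins overall — the comparison reverses. Lakeside's patients skew toward critical, which has a lower base rate.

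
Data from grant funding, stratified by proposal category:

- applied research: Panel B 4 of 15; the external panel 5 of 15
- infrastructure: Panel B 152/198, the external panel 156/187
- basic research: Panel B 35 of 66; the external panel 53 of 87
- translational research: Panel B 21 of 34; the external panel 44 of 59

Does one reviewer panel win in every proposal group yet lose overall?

Applied research: Panel B 4/15 = 26.7%, the external panel 5/15 = 33.3% → the external panel
Infrastructure: Panel B 152/198 = 76.8%, the external panel 156/187 = 83.4% → the external panel
Basic research: Panel B 35/66 = 53.0%, the external panel 53/87 = 60.9% → the external panel
Translational research: Panel B 21/34 = 61.8%, the external panel 44/59 = 74.6% → the external panel
Overall: Panel B 212/313 = 67.7%, the external panel 258/348 = 74.1% → the external panel
The external panel wins overall and in every proposal group — no reversal.

No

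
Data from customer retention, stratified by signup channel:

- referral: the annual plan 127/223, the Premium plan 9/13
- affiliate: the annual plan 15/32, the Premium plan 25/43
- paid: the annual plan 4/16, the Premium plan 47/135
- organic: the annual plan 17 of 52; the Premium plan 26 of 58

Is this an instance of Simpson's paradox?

Yes

Referral: the annual plan 127/223 = 57.0%, the Premium plan 9/13 = 69.2% → the Premium plan
Affiliate: the annual plan 15/32 = 46.9%, the Premium plan 25/43 = 58.1% → the Premium plan
Paid: the annual plan 4/16 = 25.0%, the Premium plan 47/135 = 34.8% → the Premium plan
Organic: the annual plan 17/52 = 32.7%, the Premium plan 26/58 = 44.8% → the Premium plan
Overall: the annual plan 163/323 = 50.5%, the Premium plan 107/249 = 43.0% → the annual plan
The Premium plan wins each signup group but the annual plan wins overall — the comparison reverses. The Premium plan's customers skew toward paid, which has a lower base rate.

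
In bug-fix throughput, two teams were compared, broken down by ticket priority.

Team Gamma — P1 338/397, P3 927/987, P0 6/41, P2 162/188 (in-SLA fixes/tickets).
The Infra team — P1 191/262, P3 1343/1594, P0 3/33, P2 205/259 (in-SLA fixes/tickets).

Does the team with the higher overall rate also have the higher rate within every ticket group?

Yes

P1: Team Gamma 338/397 = 85.1%, the Infra team 191/262 = 72.9% → Team Gamma
P3: Team Gamma 927/987 = 93.9%, the Infra team 1343/1594 = 84.3% → Team Gamma
P0: Team Gamma 6/41 = 14.6%, the Infra team 3/33 = 9.1% → Team Gamma
P2: Team Gamma 162/188 = 86.2%, the Infra team 205/259 = 79.2% → Team Gamma
Overall: Team Gamma 1433/1613 = 88.8%, the Infra team 1742/2148 = 81.1% → Team Gamma
Team Gamma wins overall and in every ticket group — no reversal.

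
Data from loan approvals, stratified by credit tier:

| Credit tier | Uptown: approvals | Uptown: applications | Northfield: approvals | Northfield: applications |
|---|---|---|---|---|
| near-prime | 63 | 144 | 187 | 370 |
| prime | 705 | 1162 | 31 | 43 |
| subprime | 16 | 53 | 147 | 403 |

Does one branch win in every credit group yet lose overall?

Yes

Near-prime: Uptown 63/144 = 43.8%, Northfield 187/370 = 50.5% → Northfield
Prime: Uptown 705/1162 = 60.7%, Northfield 31/43 = 72.1% → Northfield
Subprime: Uptown 16/53 = 30.2%, Northfield 147/403 = 36.5% → Northfield
Overall: Uptown 784/1359 = 57.7%, Northfield 365/816 = 44.7% → Uptown
Northfield wins each credit group but Uptown wins overall — the comparison reverses. Northfield's applications skew toward subprime, which has a lower base rate.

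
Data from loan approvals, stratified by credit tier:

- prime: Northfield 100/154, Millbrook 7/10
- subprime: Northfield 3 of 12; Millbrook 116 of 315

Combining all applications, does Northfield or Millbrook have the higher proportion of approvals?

Prime: Northfield 100/154 = 64.9%, Millbrook 7/10 = 70.0% → Millbrook
Subprime: Northfield 3/12 = 25.0%, Millbrook 116/315 = 36.8% → Millbrook
Overall: Northfield 103/166 = 62.0%, Millbrook 123/325 = 37.8% → Northfield
(Millbrook wins every credit group but Northfield wins overall — Millbrook's applications skew toward the low-rate subprime group.)

Northfield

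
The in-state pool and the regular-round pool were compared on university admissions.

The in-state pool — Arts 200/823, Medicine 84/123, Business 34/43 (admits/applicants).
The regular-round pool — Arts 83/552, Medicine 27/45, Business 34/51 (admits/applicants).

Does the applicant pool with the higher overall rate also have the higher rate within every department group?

Yes

Arts: the in-state pool 200/823 = 24.3%, the regular-round pool 83/552 = 15.0% → the in-state pool
Medicine: the in-state pool 84/123 = 68.3%, the regular-round pool 27/45 = 60.0% → the in-state pool
Business: the in-state pool 34/43 = 79.1%, the regular-round pool 34/51 = 66.7% → the in-state pool
Overall: the in-state pool 318/989 = 32.2%, the regular-round pool 144/648 = 22.2% → the in-state pool
The in-state pool wins overall and in every department group — no reversal.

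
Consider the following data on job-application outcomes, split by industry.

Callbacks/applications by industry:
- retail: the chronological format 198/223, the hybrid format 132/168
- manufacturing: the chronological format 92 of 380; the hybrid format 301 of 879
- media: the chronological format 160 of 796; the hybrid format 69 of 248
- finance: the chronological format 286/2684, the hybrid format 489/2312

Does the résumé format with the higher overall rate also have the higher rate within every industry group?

No

Retail: the chronological format 198/223 = 88.8%, the hybrid format 132/168 = 78.6% → the chronological format
Manufacturing: the chronological format 92/380 = 24.2%, the hybrid format 301/879 = 34.2% → the hybrid format
Media: the chronological format 160/796 = 20.1%, the hybrid format 69/248 = 27.8% → the hybrid format
Finance: the chronological format 286/2684 = 10.7%, the hybrid format 489/2312 = 21.2% → the hybrid format
Overall: the chronological format 736/4083 = 18.0%, the hybrid format 991/3607 = 27.5% → the hybrid format
Neither sweeps: the chronological format wins 1 of 4 groups, the hybrid format wins 3. The hybrid format wins overall but not every group — no Simpson reversal.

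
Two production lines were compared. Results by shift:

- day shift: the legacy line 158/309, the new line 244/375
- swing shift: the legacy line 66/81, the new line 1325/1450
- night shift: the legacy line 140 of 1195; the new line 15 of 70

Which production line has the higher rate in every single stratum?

Day shift: the legacy line 158/309 = 51.1%, the new line 244/375 = 65.1% → the new line
Swing shift: the legacy line 66/81 = 81.5%, the new line 1325/1450 = 91.4% → the new line
Night shift: the legacy line 140/1195 = 11.7%, the new line 15/70 = 21.4% → the new line
The new line has the higher rate in all 3 groups.

the new line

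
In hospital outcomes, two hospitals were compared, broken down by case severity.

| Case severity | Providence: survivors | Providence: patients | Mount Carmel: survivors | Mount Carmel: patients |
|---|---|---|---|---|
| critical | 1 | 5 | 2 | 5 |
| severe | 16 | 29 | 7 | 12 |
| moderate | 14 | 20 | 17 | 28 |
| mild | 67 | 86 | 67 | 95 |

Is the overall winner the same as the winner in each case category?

No

Critical: Providence 1/5 = 20.0%, Mount Carmel 2/5 = 40.0% → Mount Carmel
Severe: Providence 16/29 = 55.2%, Mount Carmel 7/12 = 58.3% → Mount Carmel
Moderate: Providence 14/20 = 70.0%, Mount Carmel 17/28 = 60.7% → Providence
Mild: Providence 67/86 = 77.9%, Mount Carmel 67/95 = 70.5% → Providence
Overall: Providence 98/140 = 70.0%, Mount Carmel 93/140 = 66.4% → Providence
Neither sweeps: Providence wins 2 of 4 groups, Mount Carmel wins 2. Providence wins overall but not every group — no Simpson reversal.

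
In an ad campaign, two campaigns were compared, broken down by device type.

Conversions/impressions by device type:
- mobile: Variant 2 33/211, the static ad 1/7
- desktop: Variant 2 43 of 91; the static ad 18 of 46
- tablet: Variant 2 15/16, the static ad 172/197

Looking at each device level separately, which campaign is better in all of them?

Variant 2

Mobile: Variant 2 33/211 = 15.6%, the static ad 1/7 = 14.3% → Variant 2
Desktop: Variant 2 43/91 = 47.3%, the static ad 18/46 = 39.1% → Variant 2
Tablet: Variant 2 15/16 = 93.8%, the static ad 172/197 = 87.3% → Variant 2
Variant 2 has the higher rate in all 3 groups.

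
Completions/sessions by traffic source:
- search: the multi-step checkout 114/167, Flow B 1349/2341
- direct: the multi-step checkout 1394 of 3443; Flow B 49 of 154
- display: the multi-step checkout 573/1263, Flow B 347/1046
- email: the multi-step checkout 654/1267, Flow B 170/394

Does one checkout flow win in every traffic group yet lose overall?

Search: the multi-step checkout 114/167 = 68.3%, Flow B 1349/2341 = 57.6% → the multi-step checkout
Direct: the multi-step checkout 1394/3443 = 40.5%, Flow B 49/154 = 31.8% → the multi-step checkout
Display: the multi-step checkout 573/1263 = 45.4%, Flow B 347/1046 = 33.2% → the multi-step checkout
Email: the multi-step checkout 654/1267 = 51.6%, Flow B 170/394 = 43.1% → the multi-step checkout
Overall: the multi-step checkout 2735/6140 = 44.5%, Flow B 1915/3935 = 48.7% → Flow B
The multi-step checkout wins each traffic group but Flow B wins overall — the comparison reverses. The multi-step checkout's sessions skew toward direct, which has a lower base rate.

Yes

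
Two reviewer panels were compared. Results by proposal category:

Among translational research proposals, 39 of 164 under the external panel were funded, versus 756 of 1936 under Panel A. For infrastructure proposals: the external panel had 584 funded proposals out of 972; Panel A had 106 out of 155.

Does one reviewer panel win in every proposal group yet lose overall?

Translational research: the external panel 39/164 = 23.8%, Panel A 756/1936 = 39.0% → Panel A
Infrastructure: the external panel 584/972 = 60.1%, Panel A 106/155 = 68.4% → Panel A
Overall: the external panel 623/1136 = 54.8%, Panel A 862/2091 = 41.2% → the external panel
Panel A wins each proposal group but the external panel wins overall — the comparison reverses. Panel A's proposals skew toward translational research, which has a lower base rate.

Yes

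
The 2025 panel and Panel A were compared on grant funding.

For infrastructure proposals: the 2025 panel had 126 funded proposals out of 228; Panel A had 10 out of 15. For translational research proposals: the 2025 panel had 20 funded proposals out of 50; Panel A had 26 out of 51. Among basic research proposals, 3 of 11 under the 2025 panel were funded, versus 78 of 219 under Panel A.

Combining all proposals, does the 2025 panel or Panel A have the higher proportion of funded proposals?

the 2025 panel

Infrastructure: the 2025 panel 126/228 = 55.3%, Panel A 10/15 = 66.7% → Panel A
Translational research: the 2025 panel 20/50 = 40.0%, Panel A 26/51 = 51.0% → Panel A
Basic research: the 2025 panel 3/11 = 27.3%, Panel A 78/219 = 35.6% → Panel A
Overall: the 2025 panel 149/289 = 51.6%, Panel A 114/285 = 40.0% → the 2025 panel
(Panel A wins every proposal group but the 2025 panel wins overall — Panel A's proposals skew toward the low-rate basic research group.)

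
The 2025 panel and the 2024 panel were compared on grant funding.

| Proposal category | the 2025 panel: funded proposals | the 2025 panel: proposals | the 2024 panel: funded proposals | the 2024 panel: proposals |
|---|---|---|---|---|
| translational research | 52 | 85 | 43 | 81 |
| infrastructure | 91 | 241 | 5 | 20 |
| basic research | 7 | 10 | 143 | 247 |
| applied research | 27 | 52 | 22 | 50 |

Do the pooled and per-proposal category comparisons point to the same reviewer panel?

Translational research: the 2025 panel 52/85 = 61.2%, the 2024 panel 43/81 = 53.1% → the 2025 panel
Infrastructure: the 2025 panel 91/241 = 37.8%, the 2024 panel 5/20 = 25.0% → the 2025 panel
Basic research: the 2025 panel 7/10 = 70.0%, the 2024 panel 143/247 = 57.9% → the 2025 panel
Applied research: the 2025 panel 27/52 = 51.9%, the 2024 panel 22/50 = 44.0% → the 2025 panel
Overall: the 2025 panel 177/388 = 45.6%, the 2024 panel 213/398 = 53.5% → the 2024 panel
The 2025 panel wins each proposal group but the 2024 panel wins overall — the comparison reverses. The 2025 panel's proposals skew toward infrastructure, which has a lower base rate.

No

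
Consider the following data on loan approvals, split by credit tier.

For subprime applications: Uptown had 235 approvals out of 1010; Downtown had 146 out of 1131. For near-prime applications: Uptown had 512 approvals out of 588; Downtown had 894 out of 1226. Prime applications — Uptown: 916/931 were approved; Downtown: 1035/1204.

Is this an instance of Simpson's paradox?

No

Subprime: Uptown 235/1010 = 23.3%, Downtown 146/1131 = 12.9% → Uptown
Near-prime: Uptown 512/588 = 87.1%, Downtown 894/1226 = 72.9% → Uptown
Prime: Uptown 916/931 = 98.4%, Downtown 1035/1204 = 86.0% → Uptown
Overall: Uptown 1663/2529 = 65.8%, Downtown 2075/3561 = 58.3% → Uptown
Uptown wins overall and in every credit group — no reversal.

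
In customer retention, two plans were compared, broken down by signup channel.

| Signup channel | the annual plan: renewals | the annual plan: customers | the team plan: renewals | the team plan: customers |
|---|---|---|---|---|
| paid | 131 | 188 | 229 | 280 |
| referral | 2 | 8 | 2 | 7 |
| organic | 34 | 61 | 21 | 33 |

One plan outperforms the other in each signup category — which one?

Paid: the annual plan 131/188 = 69.7%, the team plan 229/280 = 81.8% → the team plan
Referral: the annual plan 2/8 = 25.0%, the team plan 2/7 = 28.6% → the team plan
Organic: the annual plan 34/61 = 55.7%, the team plan 21/33 = 63.6% → the team plan
The team plan has the higher rate in all 3 groups.

the team plan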